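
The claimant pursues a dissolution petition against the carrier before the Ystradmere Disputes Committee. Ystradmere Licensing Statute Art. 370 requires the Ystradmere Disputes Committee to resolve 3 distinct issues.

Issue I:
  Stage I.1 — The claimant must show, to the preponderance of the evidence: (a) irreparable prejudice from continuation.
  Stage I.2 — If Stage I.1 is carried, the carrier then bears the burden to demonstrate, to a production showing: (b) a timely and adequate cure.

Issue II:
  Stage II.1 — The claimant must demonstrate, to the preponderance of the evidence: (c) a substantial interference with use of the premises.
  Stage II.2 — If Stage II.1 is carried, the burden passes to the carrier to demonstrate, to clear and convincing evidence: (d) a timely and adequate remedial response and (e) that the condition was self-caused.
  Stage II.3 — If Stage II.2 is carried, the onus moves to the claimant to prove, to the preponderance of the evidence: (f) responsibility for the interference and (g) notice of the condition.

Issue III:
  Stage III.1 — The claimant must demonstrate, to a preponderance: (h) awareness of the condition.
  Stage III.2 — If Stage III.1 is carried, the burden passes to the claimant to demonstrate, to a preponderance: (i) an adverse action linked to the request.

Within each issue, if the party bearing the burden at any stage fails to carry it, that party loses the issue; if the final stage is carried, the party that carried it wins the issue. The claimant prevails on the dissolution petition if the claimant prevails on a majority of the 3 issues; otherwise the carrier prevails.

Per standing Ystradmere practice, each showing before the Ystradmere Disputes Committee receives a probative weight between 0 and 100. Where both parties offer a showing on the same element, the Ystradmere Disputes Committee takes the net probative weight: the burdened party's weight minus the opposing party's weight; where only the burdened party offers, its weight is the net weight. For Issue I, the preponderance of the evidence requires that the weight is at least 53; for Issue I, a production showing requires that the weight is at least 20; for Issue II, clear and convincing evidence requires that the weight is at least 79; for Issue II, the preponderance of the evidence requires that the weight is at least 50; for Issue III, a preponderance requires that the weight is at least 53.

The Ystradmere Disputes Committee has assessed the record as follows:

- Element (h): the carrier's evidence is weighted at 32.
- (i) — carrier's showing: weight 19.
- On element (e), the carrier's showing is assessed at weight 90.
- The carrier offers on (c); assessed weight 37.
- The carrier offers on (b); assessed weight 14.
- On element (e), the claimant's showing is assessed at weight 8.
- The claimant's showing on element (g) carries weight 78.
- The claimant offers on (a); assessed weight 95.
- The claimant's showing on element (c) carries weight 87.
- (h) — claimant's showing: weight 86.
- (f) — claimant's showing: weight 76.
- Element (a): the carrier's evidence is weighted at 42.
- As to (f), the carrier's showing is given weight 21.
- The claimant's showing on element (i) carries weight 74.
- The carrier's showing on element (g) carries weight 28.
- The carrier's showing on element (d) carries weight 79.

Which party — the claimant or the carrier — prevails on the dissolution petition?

— Issue I —
Stage I.1 (claimant, the preponderance of the evidence, weight is at least 53): (a) net 95−42=53 ≥ 53 — meets.
  Stage I.1 is satisfied; the onus moves to the carrier.
Stage I.2 (carrier, a production showing, weight is at least 20): (b) 14 < 20 — fails.
  The carrier does not carry Stage I.2.
So the claimant prevails on this issue.
— Issue II —
At Stage II.1 the claimant must meet the preponderance of the evidence (weight is at least 50): on (c) the weight is 87 less the opposing 37 gives net 50, ≥ 50, so (c) meets the standard.
  Stage II.1 is satisfied; the onus moves to the carrier.
At Stage II.2 the carrier must meet clear and convincing evidence (weight is at least 79): on (d) the weight is 79, which does reach 79, so (d) meets the standard; on (e) the weight is 90 less the opposing 8 gives net 82, ≥ 79, so (e) meets the standard.
  Stage II.2 carried; the burden shifts to the claimant.
At Stage II.3 the claimant must meet the preponderance of the evidence (weight is at least 50): on (f) the weight is 76 less the opposing 21 gives net 55, which does reach 50, so (f) meets the standard; on (g) the weight is 78 less the opposing 28 gives net 50, which does reach 50, so (g) meets the standard.
  The claimant carries the last stage.
With every stage satisfied, the claimant prevails on this issue.
— Issue III —
Stage III.1 (claimant, a preponderance, weight is at least 53): (h) net 86−32=54 ≥ 53 — meets.
  Stage III.1 is satisfied; the claimant continues to bear the burden.
Stage III.2 (claimant, a preponderance, weight is at least 53): (i) net 74−19=55 ≥ 53 — meets.
  The claimant carries the last stage.
With every stage satisfied, the claimant prevails on this issue.
Per-issue: Issue I → claimant; Issue II → claimant; Issue III → claimant. The claimant must prevail on a majority of issues; overall, the claimant prevails.

claimant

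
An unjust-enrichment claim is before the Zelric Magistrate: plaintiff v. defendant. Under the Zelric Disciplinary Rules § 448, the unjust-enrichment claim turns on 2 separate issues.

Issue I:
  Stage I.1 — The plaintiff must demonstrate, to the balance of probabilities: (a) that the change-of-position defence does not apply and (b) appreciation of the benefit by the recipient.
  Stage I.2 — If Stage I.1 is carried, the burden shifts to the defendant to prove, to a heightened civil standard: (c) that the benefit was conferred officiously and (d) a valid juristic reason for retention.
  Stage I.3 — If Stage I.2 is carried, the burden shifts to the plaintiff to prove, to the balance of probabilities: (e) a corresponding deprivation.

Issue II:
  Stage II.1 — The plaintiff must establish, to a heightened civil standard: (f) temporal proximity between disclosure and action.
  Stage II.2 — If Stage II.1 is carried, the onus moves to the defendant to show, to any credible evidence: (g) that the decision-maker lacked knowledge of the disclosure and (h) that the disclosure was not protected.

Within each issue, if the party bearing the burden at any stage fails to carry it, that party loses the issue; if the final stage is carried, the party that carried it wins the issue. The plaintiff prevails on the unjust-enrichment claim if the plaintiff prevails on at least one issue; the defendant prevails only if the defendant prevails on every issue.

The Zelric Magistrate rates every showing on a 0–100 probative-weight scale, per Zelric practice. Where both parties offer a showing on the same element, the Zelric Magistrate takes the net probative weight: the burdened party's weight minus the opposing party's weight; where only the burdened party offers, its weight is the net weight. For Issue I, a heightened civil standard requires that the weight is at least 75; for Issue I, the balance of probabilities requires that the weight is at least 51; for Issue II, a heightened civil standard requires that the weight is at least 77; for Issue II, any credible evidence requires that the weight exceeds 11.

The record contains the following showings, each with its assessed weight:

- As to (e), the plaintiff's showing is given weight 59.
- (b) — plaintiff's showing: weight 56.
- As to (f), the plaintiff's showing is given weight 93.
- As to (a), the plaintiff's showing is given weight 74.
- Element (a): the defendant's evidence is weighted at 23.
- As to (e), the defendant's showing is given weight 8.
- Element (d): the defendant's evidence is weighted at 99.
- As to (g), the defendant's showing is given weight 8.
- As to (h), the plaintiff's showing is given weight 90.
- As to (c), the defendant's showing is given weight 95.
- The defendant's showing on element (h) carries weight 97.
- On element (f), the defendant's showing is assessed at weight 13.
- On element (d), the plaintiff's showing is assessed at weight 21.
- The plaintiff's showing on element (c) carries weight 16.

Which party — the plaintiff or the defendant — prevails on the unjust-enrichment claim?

— Issue I —
At Stage I.1 the plaintiff must meet the balance of probabilities (weight is at least 51): on (a) the weight is 74 less the opposing 23 gives net 51, which does reach 51, so (a) meets the standard; on (b) the weight is 56, ≥ 51, so (b) meets the standard.
  All elements met. The burden passes to the defendant.
At Stage I.2 the defendant must meet a heightened civil standard (weight is at least 75): on (c) the weight is 95 less the opposing 16 gives net 79, which does reach 75, so (c) meets the standard; on (d) the weight is 99 less the opposing 21 gives net 78, ≥ 75, so (d) meets the standard.
  Stage I.2 carried; the burden shifts to the plaintiff.
At Stage I.3 the plaintiff must meet the balance of probabilities (weight is at least 51): on (e) the weight is 59 less the opposing 8 gives net 51, ≥ 51, so (e) meets the standard.
  All elements met at the final stage.
With every stage satisfied, the plaintiff prevails on this issue.
— Issue II —
At Stage II.1 the plaintiff must meet a heightened civil standard (weight is at least 77): on (f) the weight is 93 less the opposing 13 gives net 80, ≥ 77, so (f) meets the standard.
  All elements met. The burden passes to the defendant.
At Stage II.2 the defendant must meet any credible evidence (weight exceeds 11): on (g) the weight is 8, which does not exceed 11, so (g) does not meet the standard; on (h) the weight is 97 less the opposing 90 gives net 7, which does not exceed 11, so (h) does not meet the standard.
  The defendant does not carry Stage II.2.
The analysis ends at Stage II.2; the plaintiff prevails on this issue.
Per-issue: Issue I → plaintiff; Issue II → plaintiff. The plaintiff must prevail on at least one issue; overall, the plaintiff prevails.

plaintiff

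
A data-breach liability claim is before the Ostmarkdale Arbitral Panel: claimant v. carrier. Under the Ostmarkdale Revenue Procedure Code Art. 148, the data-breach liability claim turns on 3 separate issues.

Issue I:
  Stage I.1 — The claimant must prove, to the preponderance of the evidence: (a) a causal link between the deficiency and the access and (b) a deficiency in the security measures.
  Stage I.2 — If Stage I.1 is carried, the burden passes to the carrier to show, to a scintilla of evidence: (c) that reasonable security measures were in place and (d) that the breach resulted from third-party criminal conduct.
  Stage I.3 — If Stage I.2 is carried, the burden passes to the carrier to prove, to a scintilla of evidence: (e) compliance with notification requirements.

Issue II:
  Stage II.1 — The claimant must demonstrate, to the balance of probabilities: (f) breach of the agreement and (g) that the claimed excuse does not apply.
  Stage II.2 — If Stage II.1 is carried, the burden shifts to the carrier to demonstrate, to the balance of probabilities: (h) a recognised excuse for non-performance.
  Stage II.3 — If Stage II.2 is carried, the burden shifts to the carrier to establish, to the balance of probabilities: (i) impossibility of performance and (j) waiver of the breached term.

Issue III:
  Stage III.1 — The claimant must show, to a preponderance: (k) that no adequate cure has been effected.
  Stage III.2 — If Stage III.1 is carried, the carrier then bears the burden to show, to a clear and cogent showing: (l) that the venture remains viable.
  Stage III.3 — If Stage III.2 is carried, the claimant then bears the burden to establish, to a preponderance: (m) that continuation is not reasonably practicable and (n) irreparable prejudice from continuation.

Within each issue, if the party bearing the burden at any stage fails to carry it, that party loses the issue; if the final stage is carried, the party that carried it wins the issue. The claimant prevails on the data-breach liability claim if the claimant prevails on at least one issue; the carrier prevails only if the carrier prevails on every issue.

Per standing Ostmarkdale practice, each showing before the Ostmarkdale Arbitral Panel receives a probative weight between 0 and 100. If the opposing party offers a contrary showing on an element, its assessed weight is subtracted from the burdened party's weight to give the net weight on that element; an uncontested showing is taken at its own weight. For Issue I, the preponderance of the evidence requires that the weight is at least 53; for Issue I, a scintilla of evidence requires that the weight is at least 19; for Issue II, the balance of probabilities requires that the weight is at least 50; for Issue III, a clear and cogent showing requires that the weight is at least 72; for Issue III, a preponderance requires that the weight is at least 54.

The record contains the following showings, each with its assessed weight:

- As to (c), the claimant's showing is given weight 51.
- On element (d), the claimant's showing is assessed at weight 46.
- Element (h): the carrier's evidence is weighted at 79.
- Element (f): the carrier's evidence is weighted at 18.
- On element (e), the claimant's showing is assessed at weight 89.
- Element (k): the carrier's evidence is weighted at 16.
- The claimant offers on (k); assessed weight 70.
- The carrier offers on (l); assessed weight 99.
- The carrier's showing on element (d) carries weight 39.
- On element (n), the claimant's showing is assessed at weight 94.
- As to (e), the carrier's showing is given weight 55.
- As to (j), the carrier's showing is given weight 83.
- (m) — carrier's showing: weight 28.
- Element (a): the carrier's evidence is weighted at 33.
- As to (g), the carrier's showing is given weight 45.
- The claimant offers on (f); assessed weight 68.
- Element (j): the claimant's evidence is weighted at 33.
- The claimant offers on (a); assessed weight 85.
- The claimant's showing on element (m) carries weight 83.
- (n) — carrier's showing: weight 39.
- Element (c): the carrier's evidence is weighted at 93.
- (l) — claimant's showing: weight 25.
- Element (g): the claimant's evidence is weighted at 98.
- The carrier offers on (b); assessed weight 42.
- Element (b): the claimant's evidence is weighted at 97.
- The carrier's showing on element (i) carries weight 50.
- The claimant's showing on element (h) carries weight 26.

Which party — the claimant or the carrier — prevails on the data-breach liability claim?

— Issue I —
At Stage I.1 the claimant must meet the preponderance of the evidence (weight is at least 53): on (a) the weight is 85 less the opposing 33 gives net 52, < 53, so (a) does not meet the standard; on (b) the weight is 97 less the opposing 42 gives net 55, ≥ 53, so (b) meets the standard.
  Not every element is met, so the claimant fails to carry Stage I.1.
The carrier prevails on this issue.
— Issue II —
At Stage II.1 the claimant must meet the balance of probabilities (weight is at least 50): on (f) the weight is 68 less the opposing 18 gives net 50, ≥ 50, so (f) meets the standard; on (g) the weight is 98 less the opposing 45 gives net 53, ≥ 50, so (g) meets the standard.
  Stage II.1 carried; the burden shifts to the carrier.
At Stage II.2 the carrier must meet the balance of probabilities (weight is at least 50): on (h) the weight is 79 less the opposing 26 gives net 53, which does reach 50, so (h) meets the standard.
  Stage II.2 is satisfied; the carrier continues to bear the burden.
At Stage II.3 the carrier must meet the balance of probabilities (weight is at least 50): on (i) the weight is 50, which does reach 50, so (i) meets the standard; on (j) the weight is 83 less the opposing 33 gives net 50, ≥ 50, so (j) meets the standard.
  All elements met at the final stage.
With every stage satisfied, the carrier prevails on this issue.
— Issue III —
Stage III.1 — burden on claimant; standard: a preponderance (weight is at least 54).
    (k): 70 − 16 = 54 ≥ 54 [met]
  All elements met. The burden passes to the carrier.
Stage III.2 — burden on carrier; standard: a clear and cogent showing (weight is at least 72).
    (l): 99 − 25 = 74 ≥ 72 [met]
  The carrier carries Stage III.2; the claimant now bears the burden.
Stage III.3 — burden on claimant; standard: a preponderance (weight is at least 54).
    (m): 83 − 28 = 55 ≥ 54 [met]
    (n): 94 − 39 = 55 ≥ 54 [met]
  Stage III.3 carried; the final stage is satisfied.
With every stage satisfied, the claimant prevails on this issue.
Per-issue: Issue I → carrier; Issue II → carrier; Issue III → claimant. The claimant must prevail on at least one issue; overall, the claimant prevails.

claimant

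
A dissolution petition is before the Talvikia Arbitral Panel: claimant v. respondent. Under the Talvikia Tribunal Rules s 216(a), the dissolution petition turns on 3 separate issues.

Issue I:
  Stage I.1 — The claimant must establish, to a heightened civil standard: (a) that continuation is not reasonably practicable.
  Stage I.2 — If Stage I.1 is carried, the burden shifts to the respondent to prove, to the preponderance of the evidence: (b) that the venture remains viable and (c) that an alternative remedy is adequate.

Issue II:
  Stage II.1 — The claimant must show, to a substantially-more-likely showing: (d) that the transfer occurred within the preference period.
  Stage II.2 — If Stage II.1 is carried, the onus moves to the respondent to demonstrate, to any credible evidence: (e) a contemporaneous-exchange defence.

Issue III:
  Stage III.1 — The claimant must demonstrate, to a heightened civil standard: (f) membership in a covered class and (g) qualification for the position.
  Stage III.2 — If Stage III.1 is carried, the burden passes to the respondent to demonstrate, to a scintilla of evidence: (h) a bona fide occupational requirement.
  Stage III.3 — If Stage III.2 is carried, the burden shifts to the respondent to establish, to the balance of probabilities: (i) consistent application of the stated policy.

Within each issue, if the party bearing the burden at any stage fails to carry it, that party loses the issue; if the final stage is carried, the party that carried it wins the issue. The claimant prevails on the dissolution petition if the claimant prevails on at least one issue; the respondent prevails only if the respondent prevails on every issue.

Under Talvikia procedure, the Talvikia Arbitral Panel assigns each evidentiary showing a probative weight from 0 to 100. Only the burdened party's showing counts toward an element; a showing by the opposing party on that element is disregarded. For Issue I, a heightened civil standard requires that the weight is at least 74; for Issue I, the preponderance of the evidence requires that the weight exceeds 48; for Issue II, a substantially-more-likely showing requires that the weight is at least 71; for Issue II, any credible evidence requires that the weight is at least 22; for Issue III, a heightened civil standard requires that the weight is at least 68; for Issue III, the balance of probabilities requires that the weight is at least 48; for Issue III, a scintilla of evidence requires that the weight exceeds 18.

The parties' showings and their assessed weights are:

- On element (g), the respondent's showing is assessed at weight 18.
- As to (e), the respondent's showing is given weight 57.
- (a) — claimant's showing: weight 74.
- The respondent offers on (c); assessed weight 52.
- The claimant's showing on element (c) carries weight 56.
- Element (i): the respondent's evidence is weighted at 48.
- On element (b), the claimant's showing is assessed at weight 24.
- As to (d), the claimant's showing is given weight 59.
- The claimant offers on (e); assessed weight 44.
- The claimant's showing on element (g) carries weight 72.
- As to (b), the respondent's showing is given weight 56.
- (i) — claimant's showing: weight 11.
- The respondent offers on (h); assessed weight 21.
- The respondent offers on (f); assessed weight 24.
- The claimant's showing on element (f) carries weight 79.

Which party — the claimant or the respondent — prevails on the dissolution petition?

— Issue I —
At Stage I.1 the claimant must meet a heightened civil standard (weight is at least 74): on (a) the weight is 74, ≥ 74, so (a) meets the standard.
  All elements met. The burden passes to the respondent.
At Stage I.2 the respondent must meet the preponderance of the evidence (weight exceeds 48): on (b) the weight is 56 (the claimant's 24 is given no effect), which does exceed 48, so (b) meets the standard; on (c) the weight is 52 (the claimant's 56 is given no effect), which does exceed 48, so (c) meets the standard.
  Stage I.2 carried; the final stage is satisfied.
Every stage carried; the respondent prevails on this issue.
— Issue II —
At Stage II.1 the claimant must meet a substantially-more-likely showing (weight is at least 71): on (d) the weight is 59, < 71, so (d) does not meet the standard.
  Stage II.1 not carried; the claimant fails its burden.
So the respondent prevails on this issue.
— Issue III —
Stage III.1 (claimant, a heightened civil standard, weight is at least 68): (f) 79 (respondent's 24 disregarded) ≥ 68 — meets; (g) 72 (respondent's 18 disregarded) ≥ 68 — meets.
  Stage III.1 is satisfied; the onus moves to the respondent.
Stage III.2 (respondent, a scintilla of evidence, weight exceeds 18): (h) 21 > 18 — meets.
  Stage III.2 carried; the burden remains with the respondent.
Stage III.3 (respondent, the balance of probabilities, weight is at least 48): (i) 48 (claimant's 11 disregarded) ≥ 48 — meets.
  All elements met at the final stage.
All stages carried — the respondent prevails on this issue.
Per-issue: Issue I → respondent; Issue II → respondent; Issue III → respondent. The claimant must prevail on at least one issue; overall, the respondent prevails.

respondent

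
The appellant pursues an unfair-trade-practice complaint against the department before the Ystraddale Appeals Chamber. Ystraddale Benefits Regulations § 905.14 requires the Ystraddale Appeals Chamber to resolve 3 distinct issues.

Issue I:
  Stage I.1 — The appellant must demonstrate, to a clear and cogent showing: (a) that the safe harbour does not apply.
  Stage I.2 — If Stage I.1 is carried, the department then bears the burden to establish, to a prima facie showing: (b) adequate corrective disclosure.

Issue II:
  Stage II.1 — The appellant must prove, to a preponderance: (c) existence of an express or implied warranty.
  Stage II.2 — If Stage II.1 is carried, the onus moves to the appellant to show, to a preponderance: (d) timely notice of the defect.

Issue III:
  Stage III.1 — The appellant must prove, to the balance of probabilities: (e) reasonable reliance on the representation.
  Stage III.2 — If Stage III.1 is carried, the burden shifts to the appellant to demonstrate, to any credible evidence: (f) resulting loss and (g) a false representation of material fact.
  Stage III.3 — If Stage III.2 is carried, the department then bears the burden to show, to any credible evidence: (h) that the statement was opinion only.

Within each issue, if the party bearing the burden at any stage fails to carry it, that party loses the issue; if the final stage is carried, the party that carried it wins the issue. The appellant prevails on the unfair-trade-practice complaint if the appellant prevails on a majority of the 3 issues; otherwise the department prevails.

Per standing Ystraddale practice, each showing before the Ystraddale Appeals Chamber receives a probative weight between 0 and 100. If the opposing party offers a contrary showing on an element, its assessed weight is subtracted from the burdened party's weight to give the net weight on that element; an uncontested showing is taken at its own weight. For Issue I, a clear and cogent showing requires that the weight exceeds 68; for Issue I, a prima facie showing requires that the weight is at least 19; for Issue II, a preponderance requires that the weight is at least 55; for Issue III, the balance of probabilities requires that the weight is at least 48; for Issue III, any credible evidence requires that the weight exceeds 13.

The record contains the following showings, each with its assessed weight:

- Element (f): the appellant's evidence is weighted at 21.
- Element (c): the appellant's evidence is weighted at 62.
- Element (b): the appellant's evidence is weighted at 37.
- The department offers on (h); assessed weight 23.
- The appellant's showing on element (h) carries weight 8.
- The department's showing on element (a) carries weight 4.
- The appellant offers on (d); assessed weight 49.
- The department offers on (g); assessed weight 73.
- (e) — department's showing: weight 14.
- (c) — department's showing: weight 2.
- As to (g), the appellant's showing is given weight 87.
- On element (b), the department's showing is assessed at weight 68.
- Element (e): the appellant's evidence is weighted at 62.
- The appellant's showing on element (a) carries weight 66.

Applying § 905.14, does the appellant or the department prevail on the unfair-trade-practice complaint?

department

— Issue I —
Stage I.1 (appellant, a clear and cogent showing, weight exceeds 68): (a) net 66−4=62 ≤ 68 — fails.
  The appellant does not carry Stage I.1.
So the department prevails on this issue.
— Issue II —
Stage II.1 (appellant, a preponderance, weight is at least 55): (c) net 62−2=60 ≥ 55 — meets.
  All elements met. The appellant retains the burden for Stage II.2.
Stage II.2 (appellant, a preponderance, weight is at least 55): (d) 49 < 55 — fails.
  Not every element is met, so the appellant fails to carry Stage II.2.
The department prevails on this issue.
— Issue III —
At Stage III.1 the appellant must meet the balance of probabilities (weight is at least 48): on (e) the weight is 62 less the opposing 14 gives net 48, ≥ 48, so (e) meets the standard.
  Stage III.1 is satisfied; the appellant continues to bear the burden.
At Stage III.2 the appellant must meet any credible evidence (weight exceeds 13): on (f) the weight is 21, which does exceed 13, so (f) meets the standard; on (g) the weight is 87 less the opposing 73 gives net 14, which does exceed 13, so (g) meets the standard.
  Stage III.2 is satisfied; the onus moves to the department.
At Stage III.3 the department must meet any credible evidence (weight exceeds 13): on (h) the weight is 23 less the opposing 8 gives net 15, > 13, so (h) meets the standard.
  The department carries the last stage.
Every stage carried; the department prevails on this issue.
Per-issue: Issue I → department; Issue II → department; Issue III → department. The appellant must prevail on a majority of issues; overall, the department prevails.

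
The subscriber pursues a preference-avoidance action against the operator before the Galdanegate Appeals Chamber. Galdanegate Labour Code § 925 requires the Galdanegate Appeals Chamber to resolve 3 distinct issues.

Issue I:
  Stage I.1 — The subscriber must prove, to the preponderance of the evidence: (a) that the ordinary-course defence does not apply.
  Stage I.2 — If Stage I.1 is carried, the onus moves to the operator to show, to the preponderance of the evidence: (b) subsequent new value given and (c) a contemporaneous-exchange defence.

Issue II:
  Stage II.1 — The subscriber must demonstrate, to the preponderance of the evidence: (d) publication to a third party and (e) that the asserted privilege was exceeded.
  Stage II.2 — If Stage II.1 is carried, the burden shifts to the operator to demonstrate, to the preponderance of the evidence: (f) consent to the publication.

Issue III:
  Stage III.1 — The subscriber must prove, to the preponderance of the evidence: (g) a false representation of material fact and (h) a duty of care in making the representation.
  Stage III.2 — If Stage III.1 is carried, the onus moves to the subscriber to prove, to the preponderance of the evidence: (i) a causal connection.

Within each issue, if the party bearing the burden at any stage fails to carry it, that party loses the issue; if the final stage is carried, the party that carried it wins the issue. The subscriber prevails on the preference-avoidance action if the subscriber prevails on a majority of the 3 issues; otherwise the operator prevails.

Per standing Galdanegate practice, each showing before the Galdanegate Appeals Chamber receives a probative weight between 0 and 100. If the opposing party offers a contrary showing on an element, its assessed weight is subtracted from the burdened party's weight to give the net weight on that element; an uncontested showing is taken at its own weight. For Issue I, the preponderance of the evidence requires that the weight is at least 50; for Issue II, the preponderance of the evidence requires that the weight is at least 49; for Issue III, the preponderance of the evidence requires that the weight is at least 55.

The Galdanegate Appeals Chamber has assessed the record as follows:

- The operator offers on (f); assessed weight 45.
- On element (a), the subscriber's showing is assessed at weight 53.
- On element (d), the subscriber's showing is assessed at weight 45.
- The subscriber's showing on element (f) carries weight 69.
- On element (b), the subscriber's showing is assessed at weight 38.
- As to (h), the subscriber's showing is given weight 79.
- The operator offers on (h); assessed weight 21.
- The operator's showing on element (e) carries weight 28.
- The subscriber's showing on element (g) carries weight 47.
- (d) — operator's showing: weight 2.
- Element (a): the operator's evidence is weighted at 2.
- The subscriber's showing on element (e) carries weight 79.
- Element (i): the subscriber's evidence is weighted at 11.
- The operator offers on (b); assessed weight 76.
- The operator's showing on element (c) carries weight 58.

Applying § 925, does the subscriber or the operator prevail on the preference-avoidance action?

operator

— Issue I —
Stage I.1 — burden on subscriber; standard: the preponderance of the evidence (weight is at least 50).
    (a): 53 − 2 = 51 ≥ 50 [met]
  The subscriber carries Stage I.1; the operator now bears the burden.
Stage I.2 — burden on operator; standard: the preponderance of the evidence (weight is at least 50).
    (b): 76 − 38 = 38 < 50 [not met]
    (c): 58 ≥ 50 [met]
  The operator does not carry Stage I.2.
The subscriber prevails on this issue.
— Issue II —
At Stage II.1 the subscriber must meet the preponderance of the evidence (weight is at least 49): on (d) the weight is 45 less the opposing 2 gives net 43, which does not reach 49, so (d) does not meet the standard; on (e) the weight is 79 less the opposing 28 gives net 51, which does reach 49, so (e) meets the standard.
  The subscriber does not carry Stage II.1.
So the operator prevails on this issue.
— Issue III —
Stage III.1 — burden on subscriber; standard: the preponderance of the evidence (weight is at least 55).
    (g): 47 < 55 [not met]
    (h): 79 − 21 = 58 ≥ 55 [met]
  The subscriber does not carry Stage III.1.
The operator prevails on this issue.
Per-issue: Issue I → subscriber; Issue II → operator; Issue III → operator. The subscriber must prevail on a majority of issues; overall, the operator prevails.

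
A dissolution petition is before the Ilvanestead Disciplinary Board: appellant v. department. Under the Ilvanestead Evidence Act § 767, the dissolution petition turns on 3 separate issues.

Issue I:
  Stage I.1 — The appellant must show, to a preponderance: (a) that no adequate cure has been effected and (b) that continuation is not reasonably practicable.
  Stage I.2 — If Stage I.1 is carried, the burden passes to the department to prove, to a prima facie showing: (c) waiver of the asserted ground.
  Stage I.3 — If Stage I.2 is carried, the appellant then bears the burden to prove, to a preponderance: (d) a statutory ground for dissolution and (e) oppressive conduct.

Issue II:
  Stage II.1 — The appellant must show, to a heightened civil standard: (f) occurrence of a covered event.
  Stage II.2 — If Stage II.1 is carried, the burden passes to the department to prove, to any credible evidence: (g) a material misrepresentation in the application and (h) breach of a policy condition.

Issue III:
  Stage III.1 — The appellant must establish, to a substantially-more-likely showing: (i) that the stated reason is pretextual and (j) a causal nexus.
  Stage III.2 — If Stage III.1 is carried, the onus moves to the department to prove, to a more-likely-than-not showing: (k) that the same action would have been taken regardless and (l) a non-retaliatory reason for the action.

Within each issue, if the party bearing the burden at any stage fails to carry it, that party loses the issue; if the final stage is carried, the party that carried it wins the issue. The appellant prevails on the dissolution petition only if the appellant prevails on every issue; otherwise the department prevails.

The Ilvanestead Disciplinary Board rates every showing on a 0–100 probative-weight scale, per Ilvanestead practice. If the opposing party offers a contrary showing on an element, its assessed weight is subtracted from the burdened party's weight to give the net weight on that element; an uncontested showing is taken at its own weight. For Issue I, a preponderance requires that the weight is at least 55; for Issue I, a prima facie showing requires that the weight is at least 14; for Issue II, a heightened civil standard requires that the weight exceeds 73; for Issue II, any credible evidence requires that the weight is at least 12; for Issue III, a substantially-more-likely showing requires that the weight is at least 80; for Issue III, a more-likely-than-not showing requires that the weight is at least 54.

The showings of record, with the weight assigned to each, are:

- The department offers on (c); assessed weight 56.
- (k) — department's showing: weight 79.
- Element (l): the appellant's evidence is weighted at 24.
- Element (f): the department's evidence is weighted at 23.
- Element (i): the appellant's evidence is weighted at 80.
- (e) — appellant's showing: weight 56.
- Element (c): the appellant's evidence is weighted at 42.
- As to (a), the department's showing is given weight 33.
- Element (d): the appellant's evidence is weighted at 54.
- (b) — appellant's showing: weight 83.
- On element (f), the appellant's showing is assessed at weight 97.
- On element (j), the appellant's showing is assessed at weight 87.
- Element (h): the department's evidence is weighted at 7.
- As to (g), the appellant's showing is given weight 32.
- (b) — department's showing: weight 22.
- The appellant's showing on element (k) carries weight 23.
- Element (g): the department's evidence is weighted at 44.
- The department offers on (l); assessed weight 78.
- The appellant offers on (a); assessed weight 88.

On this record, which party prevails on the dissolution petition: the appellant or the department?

— Issue I —
At Stage I.1 the appellant must meet a preponderance (weight is at least 55): on (a) the weight is 88 less the opposing 33 gives net 55, which does reach 55, so (a) meets the standard; on (b) the weight is 83 less the opposing 22 gives net 61, ≥ 55, so (b) meets the standard.
  The appellant carries Stage I.1; the department now bears the burden.
At Stage I.2 the department must meet a prima facie showing (weight is at least 14): on (c) the weight is 56 less the opposing 42 gives net 14, which does reach 14, so (c) meets the standard.
  Stage I.2 is satisfied; the onus moves to the appellant.
At Stage I.3 the appellant must meet a preponderance (weight is at least 55): on (d) the weight is 54, which does not reach 55, so (d) does not meet the standard; on (e) the weight is 56, ≥ 55, so (e) meets the standard.
  The appellant does not carry Stage I.3.
The analysis ends at Stage I.3; the department prevails on this issue.
— Issue II —
Stage II.1 (appellant, a heightened civil standard, weight exceeds 73): (f) net 97−23=74 > 73 — meets.
  All elements met. The burden passes to the department.
Stage II.2 (department, any credible evidence, weight is at least 12): (g) net 44−32=12 ≥ 12 — meets; (h) 7 < 12 — fails.
  Stage II.2 not carried; the department fails its burden.
So the appellant prevails on this issue.
— Issue III —
Stage III.1 (appellant, a substantially-more-likely showing, weight is at least 80): (i) 80 ≥ 80 — meets; (j) 87 ≥ 80 — meets.
  Stage III.1 carried; the burden shifts to the department.
Stage III.2 (department, a more-likely-than-not showing, weight is at least 54): (k) net 79−23=56 ≥ 54 — meets; (l) net 78−24=54 ≥ 54 — meets.
  The department carries the last stage.
Every stage carried; the department prevails on this issue.
Per-issue: Issue I → department; Issue II → appellant; Issue III → department. The appellant must prevail on every issue; overall, the department prevails.

department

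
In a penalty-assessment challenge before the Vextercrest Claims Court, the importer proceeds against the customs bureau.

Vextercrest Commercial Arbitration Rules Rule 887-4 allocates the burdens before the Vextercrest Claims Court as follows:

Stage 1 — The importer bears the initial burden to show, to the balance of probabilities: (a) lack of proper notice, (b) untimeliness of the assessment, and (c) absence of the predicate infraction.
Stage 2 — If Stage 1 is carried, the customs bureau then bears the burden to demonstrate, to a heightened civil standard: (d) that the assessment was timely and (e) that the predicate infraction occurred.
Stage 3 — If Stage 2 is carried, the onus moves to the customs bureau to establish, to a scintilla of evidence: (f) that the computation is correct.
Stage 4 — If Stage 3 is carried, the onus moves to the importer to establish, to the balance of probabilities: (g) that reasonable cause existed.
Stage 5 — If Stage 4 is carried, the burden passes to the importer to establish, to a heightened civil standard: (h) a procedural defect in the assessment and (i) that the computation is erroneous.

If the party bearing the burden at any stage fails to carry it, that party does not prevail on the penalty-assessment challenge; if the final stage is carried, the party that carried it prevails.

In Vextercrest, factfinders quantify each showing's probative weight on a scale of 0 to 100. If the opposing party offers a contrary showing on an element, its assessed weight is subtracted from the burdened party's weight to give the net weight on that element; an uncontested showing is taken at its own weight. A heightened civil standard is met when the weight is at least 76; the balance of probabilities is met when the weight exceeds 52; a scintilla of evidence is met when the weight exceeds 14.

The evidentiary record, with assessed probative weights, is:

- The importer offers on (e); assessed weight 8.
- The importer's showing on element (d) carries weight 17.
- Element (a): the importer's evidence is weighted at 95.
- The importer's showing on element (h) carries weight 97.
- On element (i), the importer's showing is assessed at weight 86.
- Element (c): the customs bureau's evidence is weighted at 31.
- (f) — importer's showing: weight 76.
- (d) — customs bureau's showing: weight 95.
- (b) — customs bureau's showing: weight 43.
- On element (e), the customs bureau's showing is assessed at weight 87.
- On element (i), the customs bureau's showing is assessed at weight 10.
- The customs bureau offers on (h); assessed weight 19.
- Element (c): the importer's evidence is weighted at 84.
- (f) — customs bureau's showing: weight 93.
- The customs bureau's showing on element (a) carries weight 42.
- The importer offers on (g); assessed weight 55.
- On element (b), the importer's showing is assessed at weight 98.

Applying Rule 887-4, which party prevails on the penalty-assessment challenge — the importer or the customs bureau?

Stage 1 (importer, the balance of probabilities, weight exceeds 52): (a) net 95−42=53 > 52 — meets; (b) net 98−43=55 > 52 — meets; (c) net 84−31=53 > 52 — meets.
  Stage 1 carried; the burden shifts to the customs bureau.
Stage 2 (customs bureau, a heightened civil standard, weight is at least 76): (d) net 95−17=78 ≥ 76 — meets; (e) net 87−8=79 ≥ 76 — meets.
  Stage 2 is satisfied; the customs bureau continues to bear the burden.
Stage 3 (customs bureau, a scintilla of evidence, weight exceeds 14): (f) net 93−76=17 > 14 — meets.
  All elements met. The burden passes to the importer.
Stage 4 (importer, the balance of probabilities, weight exceeds 52): (g) 55 > 52 — meets.
  Stage 4 carried; the burden remains with the importer.
Stage 5 (importer, a heightened civil standard, weight is at least 76): (h) net 97−19=78 ≥ 76 — meets; (i) net 86−10=76 ≥ 76 — meets.
  Stage 5 carried; the final stage is satisfied.
Every stage carried; the importer prevails.

importer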